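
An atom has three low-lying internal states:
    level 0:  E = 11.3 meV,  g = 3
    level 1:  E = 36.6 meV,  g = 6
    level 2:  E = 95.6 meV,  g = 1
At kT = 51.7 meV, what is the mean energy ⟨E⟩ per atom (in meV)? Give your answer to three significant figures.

27.2 meV

Eᵢ/kT = 0.21857, 0.70793, 1.8491.
Z = Σ gᵢe^(−Eᵢ/kT) = 3·e^(−0.21857) + 6·e^(−0.70793) + 1·e^(−1.8491) = 2.4110 + 2.9560 + 0.15738 = 5.5244.
⟨E⟩ = Σ Eᵢ gᵢe^(−Eᵢ/kT) / Z = (11.3·2.4110 + 36.6·2.9560 + 95.6·0.15738) / 5.5244 = 27.2 meV.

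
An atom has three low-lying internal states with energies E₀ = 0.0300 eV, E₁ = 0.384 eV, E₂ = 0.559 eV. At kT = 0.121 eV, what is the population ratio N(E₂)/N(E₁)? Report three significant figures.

0.235

n₂/n₁ = exp[−(E₂−E₁)/kT] = exp(−(0.175 eV)/(0.121 eV)) = exp(-1.4463) = 0.235.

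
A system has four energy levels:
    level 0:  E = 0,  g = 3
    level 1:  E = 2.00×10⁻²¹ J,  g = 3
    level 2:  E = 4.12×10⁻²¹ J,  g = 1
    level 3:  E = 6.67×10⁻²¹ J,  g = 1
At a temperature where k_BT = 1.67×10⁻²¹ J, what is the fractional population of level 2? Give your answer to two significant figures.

0.021

Eᵢ/kT = 0, 1.198, 2.467, 3.994.
Z = Σ gᵢe^(−Eᵢ/kT) = 3·e^(−0) + 3·e^(−1.198) + 1·e^(−2.467) + 1·e^(−3.994) = 3.000 + 0.9054 + 0.08484 + 0.01843 = 4.009.
P₂ = g₂ e^(−E₂/kT) / Z = 0.08484/4.009 = 0.021.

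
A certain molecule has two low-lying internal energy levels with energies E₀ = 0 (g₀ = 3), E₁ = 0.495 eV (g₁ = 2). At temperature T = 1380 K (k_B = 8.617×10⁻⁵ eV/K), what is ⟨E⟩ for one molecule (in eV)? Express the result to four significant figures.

0.005084 eV

k_BT = 8.617×10⁻⁵ × 1380 K = 0.118915 eV.
Eᵢ/kT = 0, 4.16264.
Z = Σ gᵢe^(−Eᵢ/kT) = 3·e^(−0) + 2·e^(−4.16264) = 3.00000 + 0.0311328 = 3.03113.
⟨E⟩ = Σ Eᵢ gᵢe^(−Eᵢ/kT) / Z = (0·3.00000 + 0.495·0.0311328) / 3.03113 = 0.005084 eV.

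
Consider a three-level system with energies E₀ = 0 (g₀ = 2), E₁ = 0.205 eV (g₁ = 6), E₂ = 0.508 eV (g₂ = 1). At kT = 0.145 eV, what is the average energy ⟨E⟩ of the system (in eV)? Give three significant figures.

0.0901 eV

Eᵢ/kT = 0, 1.4138, 3.5034.
Z = Σ gᵢe^(−Eᵢ/kT) = 2·e^(−0) + 6·e^(−1.4138) + 1·e^(−3.5034) = 2.0000 + 1.4593 + 0.030095 = 3.4894.
⟨E⟩ = Σ Eᵢ gᵢe^(−Eᵢ/kT) / Z = (0·2.0000 + 0.205·1.4593 + 0.508·0.030095) / 3.4894 = 0.0901 eV.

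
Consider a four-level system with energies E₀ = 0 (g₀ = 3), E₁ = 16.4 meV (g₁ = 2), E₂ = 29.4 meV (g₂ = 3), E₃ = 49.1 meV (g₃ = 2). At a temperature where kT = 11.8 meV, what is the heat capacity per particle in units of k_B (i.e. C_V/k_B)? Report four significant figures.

0.6603

Eᵢ/kT = 0, 1.38983, 2.49153, 4.16102.
Z = Σ gᵢe^(−Eᵢ/kT) = 3·e^(−0) + 2·e^(−1.38983) + 3·e^(−2.49153) + 2·e^(−4.16102) = 3.00000 + 0.498235 + 0.248350 + 0.0311833 = 3.77777.
⟨E⟩ = 4.50097 meV, ⟨E²⟩ = 112.195 meV².
C_V/k_B = (⟨E²⟩ − ⟨E⟩²)/(kT)² = (112.195 − 20.2587)/139.240 = 0.6603.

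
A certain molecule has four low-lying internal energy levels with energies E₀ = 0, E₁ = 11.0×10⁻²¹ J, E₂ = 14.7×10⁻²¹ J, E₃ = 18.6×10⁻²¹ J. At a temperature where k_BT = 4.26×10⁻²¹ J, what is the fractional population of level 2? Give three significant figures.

Eᵢ/kT = 0, 2.5822, 3.4507, 4.3662.
Z = Σ e^(−Eᵢ/kT) = e^(−0) + e^(−2.5822) + e^(−3.4507) + e^(−4.3662) = 1.0000 + 0.075607 + 0.031723 + 0.012699 = 1.1200.
P₂ = e^(−E₂/kT) / Z = 0.031723/1.1200 = 0.0283.

0.0283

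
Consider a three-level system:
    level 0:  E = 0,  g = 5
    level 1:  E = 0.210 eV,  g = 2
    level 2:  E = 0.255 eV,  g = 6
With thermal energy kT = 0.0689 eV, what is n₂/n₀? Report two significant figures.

n₂/n₀ = (g₂/g₀) exp[−(E₂−E₀)/kT] = (6/5) × exp(−(0.255 eV)/(0.0689 eV)) = (6/5) × exp(-3.701) = 0.030.

0.030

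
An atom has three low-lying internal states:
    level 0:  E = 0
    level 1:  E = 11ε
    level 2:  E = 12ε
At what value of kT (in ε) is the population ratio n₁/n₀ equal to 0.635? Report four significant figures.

n₁/n₀ = exp[−(E₁−E₀)/kT] = 0.635.
⇒ (E₁−E₀)/kT = ln(1/0.635) = ln(1.57480) = 0.454128.
kT = 11ε / 0.454128 = 24.22 ε.

24.22 ε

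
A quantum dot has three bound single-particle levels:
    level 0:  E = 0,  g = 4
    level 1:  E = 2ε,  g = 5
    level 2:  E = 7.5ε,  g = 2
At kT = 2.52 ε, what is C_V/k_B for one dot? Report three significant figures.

Eᵢ/kT = 0, 0.79365, 2.9762.
Z = Σ gᵢe^(−Eᵢ/kT) = 4·e^(−0) + 5·e^(−0.79365) + 2·e^(−2.9762) = 4.0000 + 2.2610 + 0.10197 = 6.3630.
⟨E⟩ = 0.83086 ε, ⟨E²⟩ = 2.3228 ε².
C_V/k_B = (⟨E²⟩ − ⟨E⟩²)/(kT)² = (2.3228 − 0.69033)/6.3504 = 0.257.

0.257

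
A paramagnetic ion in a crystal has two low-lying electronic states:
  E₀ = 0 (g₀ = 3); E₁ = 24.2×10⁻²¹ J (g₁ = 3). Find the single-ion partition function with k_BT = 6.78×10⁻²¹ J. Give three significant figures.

Z = 3.08

Eᵢ/kT = 0, 3.5693.
Z = Σ gᵢe^(−Eᵢ/kT) = 3·e^(−0) + 3·e^(−3.5693) = 3.0000 + 0.084527 = 3.0845.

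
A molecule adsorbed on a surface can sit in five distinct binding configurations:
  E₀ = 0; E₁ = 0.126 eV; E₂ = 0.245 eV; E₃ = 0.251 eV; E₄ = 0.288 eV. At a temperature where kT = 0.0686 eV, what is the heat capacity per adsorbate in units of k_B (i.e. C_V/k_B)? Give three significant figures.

Eᵢ/kT = 0, 1.8367, 3.5714, 3.6589, 4.1983.
Z = Σ e^(−Eᵢ/kT) = e^(−0) + e^(−1.8367) + e^(−3.5714) + e^(−3.6589) + e^(−4.1983) = 1.0000 + 0.15934 + 0.028116 + 0.025761 + 0.015021 = 1.2282.
⟨E⟩ = 0.030742 eV, ⟨E²⟩ = 0.0057696 eV².
C_V/k_B = (⟨E²⟩ − ⟨E⟩²)/(kT)² = (0.0057696 − 0.00094507)/0.0047060 = 1.03.

1.03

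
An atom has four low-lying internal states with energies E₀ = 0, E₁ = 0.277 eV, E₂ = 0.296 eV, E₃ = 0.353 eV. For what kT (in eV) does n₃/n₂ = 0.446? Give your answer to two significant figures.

n₃/n₂ = exp[−(E₃−E₂)/kT] = 0.446.
⇒ (E₃−E₂)/kT = ln(1/0.446) = ln(2.242) = 0.8074.
kT = 0.057 eV / 0.8074 = 0.071 eV.

0.071 eV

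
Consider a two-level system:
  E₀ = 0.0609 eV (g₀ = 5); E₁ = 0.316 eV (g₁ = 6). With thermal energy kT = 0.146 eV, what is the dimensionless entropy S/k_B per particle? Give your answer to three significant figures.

Eᵢ/kT = 0.41712, 2.1644.
Z = Σ gᵢe^(−Eᵢ/kT) = 5·e^(−0.41712) + 6·e^(−2.1644) = 3.2947 + 0.68891 = 3.9836.
⟨E⟩ = Σ EᵢPᵢ = 0.10502 eV.
S/k_B = ln Z + ⟨E⟩/kT = ln(3.9836) + 0.10502/0.146 = 1.3822 + 0.71932 = 2.10.

2.10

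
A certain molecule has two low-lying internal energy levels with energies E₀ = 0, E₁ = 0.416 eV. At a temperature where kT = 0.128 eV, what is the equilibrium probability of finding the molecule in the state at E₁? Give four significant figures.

0.03733

Eᵢ/kT = 0, 3.25000.
Z = Σ e^(−Eᵢ/kT) = e^(−0) + e^(−3.25000) = 1.00000 + 0.0387742 = 1.03877.
P₁ = e^(−E₁/kT) / Z = 0.0387742/1.03877 = 0.03733.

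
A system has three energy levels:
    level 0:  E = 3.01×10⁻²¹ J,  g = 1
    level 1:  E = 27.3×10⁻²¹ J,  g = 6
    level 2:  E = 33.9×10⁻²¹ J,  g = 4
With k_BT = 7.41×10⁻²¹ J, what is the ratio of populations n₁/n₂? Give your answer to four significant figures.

n₁/n₂ = (g₁/g₂) exp[−(E₁−E₂)/kT] = (6/4) × exp(−(-6.6 ×10⁻²¹ J)/(7.41 ×10⁻²¹ J)) = (6/4) × exp(0.890688) = 3.655.

3.655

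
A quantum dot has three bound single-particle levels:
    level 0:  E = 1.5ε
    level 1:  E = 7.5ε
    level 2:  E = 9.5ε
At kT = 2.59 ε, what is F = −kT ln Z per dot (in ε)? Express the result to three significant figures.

Eᵢ/kT = 0.57915, 2.8958, 3.6680.
Z = Σ e^(−Eᵢ/kT) = e^(−0.57915) + e^(−2.8958) + e^(−3.6680) = 0.56037 + 0.055255 + 0.025527 = 0.64115.
F = −kT ln Z = −2.59 × ln(0.64115) = −2.59 × -0.44449 = 1.15 ε.

1.15 ε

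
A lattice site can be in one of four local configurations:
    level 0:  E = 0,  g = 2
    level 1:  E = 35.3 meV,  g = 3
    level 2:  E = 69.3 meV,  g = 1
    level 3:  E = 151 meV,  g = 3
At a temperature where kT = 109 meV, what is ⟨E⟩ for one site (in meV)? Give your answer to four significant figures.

Eᵢ/kT = 0, 0.323853, 0.635780, 1.38532.
Z = Σ gᵢe^(−Eᵢ/kT) = 2·e^(−0) + 3·e^(−0.323853) + 1·e^(−0.635780) + 3·e^(−1.38532) = 2.00000 + 2.17007 + 0.529522 + 0.750731 = 5.45032.
⟨E⟩ = Σ Eᵢ gᵢe^(−Eᵢ/kT) / Z = (0·2.00000 + 35.3·2.17007 + 69.3·0.529522 + 151·0.750731) / 5.45032 = 41.59 meV.

41.59 meV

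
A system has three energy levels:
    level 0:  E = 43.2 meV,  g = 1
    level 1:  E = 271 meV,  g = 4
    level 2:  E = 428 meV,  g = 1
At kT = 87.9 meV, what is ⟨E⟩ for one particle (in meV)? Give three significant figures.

98.9 meV

Eᵢ/kT = 0.49147, 3.0830, 4.8692.
Z = Σ gᵢe^(−Eᵢ/kT) = 1·e^(−0.49147) + 4·e^(−3.0830) + 1·e^(−4.8692) = 0.61173 + 0.18329 + 0.0076795 = 0.80270.
⟨E⟩ = Σ Eᵢ gᵢe^(−Eᵢ/kT) / Z = (43.2·0.61173 + 271·0.18329 + 428·0.0076795) / 0.80270 = 98.9 meV.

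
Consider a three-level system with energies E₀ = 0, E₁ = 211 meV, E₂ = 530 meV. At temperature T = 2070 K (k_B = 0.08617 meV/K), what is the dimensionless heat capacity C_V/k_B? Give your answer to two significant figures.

0.51

k_BT = 0.08617 × 2070 K = 178.4 meV.
Eᵢ/kT = 0, 1.183, 2.971.
Z = Σ e^(−Eᵢ/kT) = e^(−0) + e^(−1.183) + e^(−2.971) = 1.000 + 0.3064 + 0.05125 = 1.358.
⟨E⟩ = 67.61 meV, ⟨E²⟩ = 20650 meV².
C_V/k_B = (⟨E²⟩ − ⟨E⟩²)/(kT)² = (20650 − 4571)/31830 = 0.51.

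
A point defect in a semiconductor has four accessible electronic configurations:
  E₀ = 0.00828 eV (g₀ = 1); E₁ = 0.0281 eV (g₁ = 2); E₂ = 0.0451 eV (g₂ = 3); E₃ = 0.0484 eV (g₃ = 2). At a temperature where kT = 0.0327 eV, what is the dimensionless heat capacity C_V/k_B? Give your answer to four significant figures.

0.2294

Eᵢ/kT = 0.253211, 0.859327, 1.37920, 1.48012.
Z = Σ gᵢe^(−Eᵢ/kT) = 1·e^(−0.253211) + 2·e^(−0.859327) + 3·e^(−1.37920) + 2·e^(−1.48012) = 0.776304 + 0.846894 + 0.755340 + 0.455221 = 2.83376.
⟨E⟩ = 0.0304627 eV, ⟨E²⟩ = 0.00117324 eV².
C_V/k_B = (⟨E²⟩ − ⟨E⟩²)/(kT)² = (0.00117324 − 0.000927976)/0.00106929 = 0.2294.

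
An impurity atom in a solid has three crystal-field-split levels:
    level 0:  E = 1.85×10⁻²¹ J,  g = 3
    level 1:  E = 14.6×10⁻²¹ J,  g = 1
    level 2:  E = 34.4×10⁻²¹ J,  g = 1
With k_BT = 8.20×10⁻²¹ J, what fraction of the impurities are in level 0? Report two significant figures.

0.93

Eᵢ/kT = 0.2256, 1.780, 4.195.
Z = Σ gᵢe^(−Eᵢ/kT) = 3·e^(−0.2256) + 1·e^(−1.780) + 1·e^(−4.195) = 2.394 + 0.1686 + 0.01507 = 2.578.
P₀ = g₀ e^(−E₀/kT) / Z = 2.394/2.578 = 0.93.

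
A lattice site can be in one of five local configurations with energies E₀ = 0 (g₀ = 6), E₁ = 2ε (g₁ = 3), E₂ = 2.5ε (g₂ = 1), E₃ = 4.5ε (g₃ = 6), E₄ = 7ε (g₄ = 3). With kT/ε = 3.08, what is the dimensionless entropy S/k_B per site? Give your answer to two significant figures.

2.7

Eᵢ/kT = 0, 0.6494, 0.8117, 1.461, 2.273.
Z = Σ gᵢe^(−Eᵢ/kT) = 6·e^(−0) + 3·e^(−0.6494) + 1·e^(−0.8117) + 6·e^(−1.461) + 3·e^(−2.273) = 6.000 + 1.567 + 0.4441 + 1.392 + 0.3090 = 9.712.
⟨E⟩ = Σ EᵢPᵢ = 1.305 ε.
S/k_B = ln Z + ⟨E⟩/kT = ln(9.712) + 1.305/3.08 = 2.273 + 0.4237 = 2.7.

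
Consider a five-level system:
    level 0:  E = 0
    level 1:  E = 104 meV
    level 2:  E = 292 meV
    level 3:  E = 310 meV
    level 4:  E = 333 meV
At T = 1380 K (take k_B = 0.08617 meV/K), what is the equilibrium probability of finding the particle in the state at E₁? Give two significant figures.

0.25

k_BT = 0.08617 × 1380 K = 118.9 meV.
Eᵢ/kT = 0, 0.8747, 2.456, 2.607, 2.801.
Z = Σ e^(−Eᵢ/kT) = e^(−0) + e^(−0.8747) + e^(−2.456) + e^(−2.607) + e^(−2.801) = 1.000 + 0.4170 + 0.08578 + 0.07376 + 0.06075 = 1.637.
P₁ = e^(−E₁/kT) / Z = 0.4170/1.637 = 0.25.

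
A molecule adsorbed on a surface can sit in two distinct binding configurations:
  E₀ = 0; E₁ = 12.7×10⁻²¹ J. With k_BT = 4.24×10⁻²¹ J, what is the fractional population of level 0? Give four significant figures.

0.9524

Eᵢ/kT = 0, 2.99528.
Z = Σ e^(−Eᵢ/kT) = e^(−0) + e^(−2.99528) = 1.00000 + 0.0500226 = 1.05002.
P₀ = e^(−E₀/kT) / Z = 1.00000/1.05002 = 0.9524.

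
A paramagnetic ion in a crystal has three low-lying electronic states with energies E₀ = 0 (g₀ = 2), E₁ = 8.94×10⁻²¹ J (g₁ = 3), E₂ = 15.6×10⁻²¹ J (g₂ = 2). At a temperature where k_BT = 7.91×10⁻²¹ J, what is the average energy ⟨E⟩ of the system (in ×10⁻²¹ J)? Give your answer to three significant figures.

Eᵢ/kT = 0, 1.1302, 1.9722.
Z = Σ gᵢe^(−Eᵢ/kT) = 2·e^(−0) + 3·e^(−1.1302) + 2·e^(−1.9722) = 2.0000 + 0.96891 + 0.27830 = 3.2472.
⟨E⟩ = Σ Eᵢ gᵢe^(−Eᵢ/kT) / Z = (0·2.0000 + 8.94·0.96891 + 15.6·0.27830) / 3.2472 = 4.00 ×10⁻²¹ J.

4.00 ×10⁻²¹ J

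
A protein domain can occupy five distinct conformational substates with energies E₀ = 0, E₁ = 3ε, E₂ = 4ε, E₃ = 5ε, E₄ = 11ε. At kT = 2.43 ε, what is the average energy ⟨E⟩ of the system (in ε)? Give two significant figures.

Eᵢ/kT = 0, 1.235, 1.646, 2.058, 4.527.
Z = Σ e^(−Eᵢ/kT) = e^(−0) + e^(−1.235) + e^(−1.646) + e^(−2.058) + e^(−4.527) = 1.000 + 0.2908 + 0.1928 + 0.1277 + 0.01081 = 1.622.
⟨E⟩ = Σ Eᵢ e^(−Eᵢ/kT) / Z = (0·1.000 + 3·0.2908 + 4·0.1928 + 5·0.1277 + 11·0.01081) / 1.622 = 1.5 ε.

1.5 ε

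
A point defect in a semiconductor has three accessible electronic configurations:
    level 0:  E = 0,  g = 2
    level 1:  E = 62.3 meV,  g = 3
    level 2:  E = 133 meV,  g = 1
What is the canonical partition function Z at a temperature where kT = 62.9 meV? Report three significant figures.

Eᵢ/kT = 0, 0.99046, 2.1145.
Z = Σ gᵢe^(−Eᵢ/kT) = 2·e^(−0) + 3·e^(−0.99046) + 1·e^(−2.1145) = 2.0000 + 1.1142 + 0.12069 = 3.2349.

Z = 3.23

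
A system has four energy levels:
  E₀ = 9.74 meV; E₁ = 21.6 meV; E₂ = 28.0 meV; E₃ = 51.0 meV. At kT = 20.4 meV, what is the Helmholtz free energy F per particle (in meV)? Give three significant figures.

-5.40 meV

Eᵢ/kT = 0.47745, 1.0588, 1.3725, 2.5000.
Z = Σ e^(−Eᵢ/kT) = e^(−0.47745) + e^(−1.0588) + e^(−1.3725) + e^(−2.5000) = 0.62036 + 0.34687 + 0.25347 + 0.082085 = 1.3028.
F = −kT ln Z = −20.4 × ln(1.3028) = −20.4 × 0.26452 = -5.40 meV.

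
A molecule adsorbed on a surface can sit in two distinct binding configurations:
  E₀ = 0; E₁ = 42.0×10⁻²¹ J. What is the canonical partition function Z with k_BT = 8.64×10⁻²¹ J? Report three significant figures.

Z = 1.01

Eᵢ/kT = 0, 4.8611.
Z = Σ e^(−Eᵢ/kT) = e^(−0) + e^(−4.8611) = 1.0000 + 0.0077420 = 1.0077.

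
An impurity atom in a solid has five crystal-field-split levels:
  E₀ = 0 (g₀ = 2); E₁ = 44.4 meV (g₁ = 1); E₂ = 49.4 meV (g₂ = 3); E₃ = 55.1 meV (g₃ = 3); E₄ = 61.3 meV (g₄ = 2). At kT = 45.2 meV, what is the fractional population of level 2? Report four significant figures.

0.2103

Eᵢ/kT = 0, 0.982301, 1.09292, 1.21903, 1.35619.
Z = Σ gᵢe^(−Eᵢ/kT) = 2·e^(−0) + 1·e^(−0.982301) + 3·e^(−1.09292) + 3·e^(−1.21903) + 2·e^(−1.35619) = 2.00000 + 0.374449 + 1.00571 + 0.886550 + 0.515281 = 4.78199.
P₂ = g₂ e^(−E₂/kT) / Z = 1.00571/4.78199 = 0.2103.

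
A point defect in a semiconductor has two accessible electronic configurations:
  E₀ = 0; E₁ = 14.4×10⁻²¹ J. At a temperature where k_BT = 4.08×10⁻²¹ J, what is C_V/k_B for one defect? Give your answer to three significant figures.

0.345

Eᵢ/kT = 0, 3.5294.
Z = Σ e^(−Eᵢ/kT) = e^(−0) + e^(−3.5294) = 1.0000 + 0.029323 = 1.0293.
⟨E⟩ = 0.41023, ⟨E²⟩ = 5.9073.
C_V/k_B = (⟨E²⟩ − ⟨E⟩²)/(kT)² = (5.9073 − 0.16829)/16.646 = 0.345.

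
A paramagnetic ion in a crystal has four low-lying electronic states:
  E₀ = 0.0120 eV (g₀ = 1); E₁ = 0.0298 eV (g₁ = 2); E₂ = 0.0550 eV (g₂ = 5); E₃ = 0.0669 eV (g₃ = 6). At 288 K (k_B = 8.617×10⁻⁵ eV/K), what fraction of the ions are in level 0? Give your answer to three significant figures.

k_BT = 8.617×10⁻⁵ × 288 K = 0.024817 eV.
Eᵢ/kT = 0.48354, 1.2008, 2.2162, 2.6957.
Z = Σ gᵢe^(−Eᵢ/kT) = 1·e^(−0.48354) + 2·e^(−1.2008) + 5·e^(−2.2162) + 6·e^(−2.6957) = 0.61660 + 0.60191 + 0.54511 + 0.40497 = 2.1686.
P₀ = g₀ e^(−E₀/kT) / Z = 0.61660/2.1686 = 0.284.

0.284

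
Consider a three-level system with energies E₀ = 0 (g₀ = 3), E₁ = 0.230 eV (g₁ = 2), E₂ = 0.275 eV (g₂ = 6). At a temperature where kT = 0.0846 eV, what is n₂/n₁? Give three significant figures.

n₂/n₁ = (g₂/g₁) exp[−(E₂−E₁)/kT] = (6/2) × exp(−(0.045 eV)/(0.0846 eV)) = (6/2) × exp(-0.53191) = 1.76.

1.76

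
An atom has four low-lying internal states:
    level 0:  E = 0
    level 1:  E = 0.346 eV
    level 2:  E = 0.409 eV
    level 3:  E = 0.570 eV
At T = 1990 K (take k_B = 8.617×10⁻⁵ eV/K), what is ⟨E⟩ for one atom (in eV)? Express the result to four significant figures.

0.08262 eV

k_BT = 8.617×10⁻⁵ × 1990 K = 0.171478 eV.
Eᵢ/kT = 0, 2.01775, 2.38515, 3.32404.
Z = Σ e^(−Eᵢ/kT) = e^(−0) + e^(−2.01775) + e^(−2.38515) + e^(−3.32404) = 1.00000 + 0.132954 + 0.0920752 + 0.0360071 = 1.26104.
⟨E⟩ = Σ Eᵢ e^(−Eᵢ/kT) / Z = (0·1.00000 + 0.346·0.132954 + 0.409·0.0920752 + 0.570·0.0360071) / 1.26104 = 0.08262 eV.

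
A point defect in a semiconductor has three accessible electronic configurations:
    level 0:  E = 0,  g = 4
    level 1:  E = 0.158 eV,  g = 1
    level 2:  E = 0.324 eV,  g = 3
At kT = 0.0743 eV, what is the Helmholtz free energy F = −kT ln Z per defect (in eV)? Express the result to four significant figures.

Eᵢ/kT = 0, 2.12651, 4.36070.
Z = Σ gᵢe^(−Eᵢ/kT) = 4·e^(−0) + 1·e^(−2.12651) + 3·e^(−4.36070) = 4.00000 + 0.119253 + 0.0383083 = 4.15756.
F = −kT ln Z = −0.0743 × ln(4.15756) = −0.0743 × 1.42493 = -0.1059 eV.

-0.1059 eV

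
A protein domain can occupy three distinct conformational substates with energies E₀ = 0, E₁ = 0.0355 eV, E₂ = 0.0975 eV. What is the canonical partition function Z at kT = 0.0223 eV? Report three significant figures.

Eᵢ/kT = 0, 1.5919, 4.3722.
Z = Σ e^(−Eᵢ/kT) = e^(−0) + e^(−1.5919) + e^(−4.3722) = 1.0000 + 0.20354 + 0.012623 = 1.2162.

Z = 1.22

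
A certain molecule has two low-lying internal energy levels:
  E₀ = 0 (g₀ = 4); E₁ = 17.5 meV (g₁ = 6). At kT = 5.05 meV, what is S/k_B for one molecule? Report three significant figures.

1.59

Eᵢ/kT = 0, 3.4653.
Z = Σ gᵢe^(−Eᵢ/kT) = 4·e^(−0) + 6·e^(−3.4653) = 4.0000 + 0.18758 = 4.1876.
⟨E⟩ = Σ EᵢPᵢ = 0.78390 meV.
S/k_B = ln Z + ⟨E⟩/kT = ln(4.1876) + 0.78390/5.05 = 1.4321 + 0.15523 = 1.59.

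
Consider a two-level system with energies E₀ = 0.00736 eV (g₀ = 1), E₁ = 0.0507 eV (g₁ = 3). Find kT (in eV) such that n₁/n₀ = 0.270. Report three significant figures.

n₁/n₀ = (g₁/g₀) exp[−(E₁−E₀)/kT] = 0.270.
⇒ (E₁−E₀)/kT = ln((3/1)/0.270) = ln(11.111) = 2.4079.
kT = 0.04334 eV / 2.4079 = 0.0180 eV.

0.0180 eV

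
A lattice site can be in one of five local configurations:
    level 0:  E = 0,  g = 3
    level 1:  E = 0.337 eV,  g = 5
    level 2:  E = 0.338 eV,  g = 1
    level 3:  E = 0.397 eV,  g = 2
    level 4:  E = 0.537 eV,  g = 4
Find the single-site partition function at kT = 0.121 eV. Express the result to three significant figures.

Eᵢ/kT = 0, 2.7851, 2.7934, 3.2810, 4.4380.
Z = Σ gᵢe^(−Eᵢ/kT) = 3·e^(−0) + 5·e^(−2.7851) + 1·e^(−2.7934) + 2·e^(−3.2810) + 4·e^(−4.4380) = 3.0000 + 0.30861 + 0.061213 + 0.075181 + 0.047278 = 3.4923.

Z = 3.49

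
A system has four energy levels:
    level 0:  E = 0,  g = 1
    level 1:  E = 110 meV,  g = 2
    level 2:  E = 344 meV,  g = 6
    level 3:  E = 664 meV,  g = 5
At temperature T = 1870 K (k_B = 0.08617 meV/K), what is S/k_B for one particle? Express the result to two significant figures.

k_BT = 0.08617 × 1870 K = 161.1 meV.
Eᵢ/kT = 0, 0.6828, 2.135, 4.122.
Z = Σ gᵢe^(−Eᵢ/kT) = 1·e^(−0) + 2·e^(−0.6828) + 6·e^(−2.135) + 5·e^(−4.122) = 1.000 + 1.010 + 0.7095 + 0.08106 = 2.801.
⟨E⟩ = Σ EᵢPᵢ = 146.0 meV.
S/k_B = ln Z + ⟨E⟩/kT = ln(2.801) + 146.0/161.1 = 1.030 + 0.9063 = 1.9.

1.9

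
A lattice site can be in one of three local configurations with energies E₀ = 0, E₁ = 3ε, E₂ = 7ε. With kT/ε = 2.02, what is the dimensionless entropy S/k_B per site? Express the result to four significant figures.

Eᵢ/kT = 0, 1.48515, 3.46535.
Z = Σ e^(−Eᵢ/kT) = e^(−0) + e^(−1.48515) + e^(−3.46535) = 1.00000 + 0.226468 + 0.0312621 = 1.25773.
⟨E⟩ = Σ EᵢPᵢ = 0.714175 ε.
S/k_B = ln Z + ⟨E⟩/kT = ln(1.25773) + 0.714175/2.02 = 0.229309 + 0.353552 = 0.5829.

0.5829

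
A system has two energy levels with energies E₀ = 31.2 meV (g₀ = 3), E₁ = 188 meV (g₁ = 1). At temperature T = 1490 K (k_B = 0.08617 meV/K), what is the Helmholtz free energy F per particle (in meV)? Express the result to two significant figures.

-120 meV

k_BT = 0.08617 × 1490 K = 128.4 meV.
Eᵢ/kT = 0.2430, 1.464.
Z = Σ gᵢe^(−Eᵢ/kT) = 3·e^(−0.2430) + 1·e^(−1.464) = 2.353 + 0.2313 = 2.584.
F = −kT ln Z = −128.4 × ln(2.584) = −128.4 × 0.9493 = -120 meV.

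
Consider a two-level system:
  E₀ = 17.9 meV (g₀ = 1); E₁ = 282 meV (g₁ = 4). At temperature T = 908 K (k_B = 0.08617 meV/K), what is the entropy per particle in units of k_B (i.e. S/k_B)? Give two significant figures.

0.53

k_BT = 0.08617 × 908 K = 78.24 meV.
Eᵢ/kT = 0.2288, 3.604.
Z = Σ gᵢe^(−Eᵢ/kT) = 1·e^(−0.2288) + 4·e^(−3.604) = 0.7955 + 0.1089 = 0.9044.
⟨E⟩ = Σ EᵢPᵢ = 49.70 meV.
S/k_B = ln Z + ⟨E⟩/kT = ln(0.9044) + 49.70/78.24 = -0.1005 + 0.6352 = 0.53.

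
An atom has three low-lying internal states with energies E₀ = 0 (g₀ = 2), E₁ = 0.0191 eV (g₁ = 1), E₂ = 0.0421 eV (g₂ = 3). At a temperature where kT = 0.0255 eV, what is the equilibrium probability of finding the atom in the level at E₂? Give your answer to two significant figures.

Eᵢ/kT = 0, 0.7490, 1.651.
Z = Σ gᵢe^(−Eᵢ/kT) = 2·e^(−0) + 1·e^(−0.7490) + 3·e^(−1.651) = 2.000 + 0.4728 + 0.5756 = 3.048.
P₂ = g₂ e^(−E₂/kT) / Z = 0.5756/3.048 = 0.19.

0.19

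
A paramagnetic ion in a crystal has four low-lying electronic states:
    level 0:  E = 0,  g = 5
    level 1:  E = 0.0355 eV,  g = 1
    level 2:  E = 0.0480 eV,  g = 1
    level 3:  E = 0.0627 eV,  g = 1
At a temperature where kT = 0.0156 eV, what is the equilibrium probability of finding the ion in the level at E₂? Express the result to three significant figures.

Eᵢ/kT = 0, 2.2756, 3.0769, 4.0192.
Z = Σ gᵢe^(−Eᵢ/kT) = 5·e^(−0) + 1·e^(−2.2756) + 1·e^(−3.0769) + 1·e^(−4.0192) = 5.0000 + 0.10274 + 0.046102 + 0.017967 = 5.1668.
P₂ = g₂ e^(−E₂/kT) / Z = 0.046102/5.1668 = 0.00892.

0.00892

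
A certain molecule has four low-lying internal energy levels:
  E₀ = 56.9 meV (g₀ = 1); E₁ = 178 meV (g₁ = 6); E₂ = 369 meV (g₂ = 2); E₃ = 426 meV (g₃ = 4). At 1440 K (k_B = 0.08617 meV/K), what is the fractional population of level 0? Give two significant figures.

k_BT = 0.08617 × 1440 K = 124.1 meV.
Eᵢ/kT = 0.4585, 1.434, 2.973, 3.433.
Z = Σ gᵢe^(−Eᵢ/kT) = 1·e^(−0.4585) + 6·e^(−1.434) + 2·e^(−2.973) + 4·e^(−3.433) = 0.6322 + 1.430 + 0.1023 + 0.1292 = 2.294.
P₀ = g₀ e^(−E₀/kT) / Z = 0.6322/2.294 = 0.28.

0.28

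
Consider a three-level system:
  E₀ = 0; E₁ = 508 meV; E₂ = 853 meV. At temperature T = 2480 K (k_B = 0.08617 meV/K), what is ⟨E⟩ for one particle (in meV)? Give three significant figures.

k_BT = 0.08617 × 2480 K = 213.70 meV.
Eᵢ/kT = 0, 2.3772, 3.9916.
Z = Σ e^(−Eᵢ/kT) = e^(−0) + e^(−2.3772) + e^(−3.9916) = 1.0000 + 0.092810 + 0.018470 = 1.1113.
⟨E⟩ = Σ Eᵢ e^(−Eᵢ/kT) / Z = (0·1.0000 + 508·0.092810 + 853·0.018470) / 1.1113 = 56.6 meV.

56.6 meV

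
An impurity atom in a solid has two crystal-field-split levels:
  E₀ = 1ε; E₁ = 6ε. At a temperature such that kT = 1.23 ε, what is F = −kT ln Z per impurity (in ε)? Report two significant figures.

Eᵢ/kT = 0.8130, 4.878.
Z = Σ e^(−Eᵢ/kT) = e^(−0.8130) + e^(−4.878) = 0.4435 + 0.007612 = 0.4511.
F = −kT ln Z = −1.23 × ln(0.4511) = −1.23 × -0.7961 = 0.98 ε.

0.98 ε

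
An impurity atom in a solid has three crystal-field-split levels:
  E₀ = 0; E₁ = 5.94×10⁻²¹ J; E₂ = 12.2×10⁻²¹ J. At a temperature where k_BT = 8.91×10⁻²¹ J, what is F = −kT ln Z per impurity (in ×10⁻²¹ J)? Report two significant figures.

-5.1 ×10⁻²¹ J

Eᵢ/kT = 0, 0.6667, 1.369.
Z = Σ e^(−Eᵢ/kT) = e^(−0) + e^(−0.6667) + e^(−1.369) = 1.000 + 0.5134 + 0.2544 = 1.768.
F = −kT ln Z = −8.91 × ln(1.768) = −8.91 × 0.5698 = -5.1 ×10⁻²¹ J.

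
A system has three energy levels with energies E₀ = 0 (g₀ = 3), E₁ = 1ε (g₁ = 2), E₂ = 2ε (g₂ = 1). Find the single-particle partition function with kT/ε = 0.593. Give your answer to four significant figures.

Z = 3.405

Eᵢ/kT = 0, 1.68634, 3.37268.
Z = Σ gᵢe^(−Eᵢ/kT) = 3·e^(−0) + 2·e^(−1.68634) + 1·e^(−3.37268) = 3.00000 + 0.370392 + 0.0342976 = 3.40469.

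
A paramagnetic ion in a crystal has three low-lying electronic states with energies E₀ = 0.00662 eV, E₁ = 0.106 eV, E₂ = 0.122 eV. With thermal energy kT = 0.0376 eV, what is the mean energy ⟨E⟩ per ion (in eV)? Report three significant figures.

Eᵢ/kT = 0.17606, 2.8191, 3.2447.
Z = Σ e^(−Eᵢ/kT) = e^(−0.17606) + e^(−2.8191) + e^(−3.2447) = 0.83857 + 0.059660 + 0.038980 = 0.93721.
⟨E⟩ = Σ Eᵢ e^(−Eᵢ/kT) / Z = (0.00662·0.83857 + 0.106·0.059660 + 0.122·0.038980) / 0.93721 = 0.0177 eV.

0.0177 eV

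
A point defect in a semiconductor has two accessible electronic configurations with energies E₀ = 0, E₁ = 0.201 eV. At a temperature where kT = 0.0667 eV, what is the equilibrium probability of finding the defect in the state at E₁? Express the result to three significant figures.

Eᵢ/kT = 0, 3.0135.
Z = Σ e^(−Eᵢ/kT) = e^(−0) + e^(−3.0135) = 1.0000 + 0.049119 = 1.0491.
P₁ = e^(−E₁/kT) / Z = 0.049119/1.0491 = 0.0468.

0.0468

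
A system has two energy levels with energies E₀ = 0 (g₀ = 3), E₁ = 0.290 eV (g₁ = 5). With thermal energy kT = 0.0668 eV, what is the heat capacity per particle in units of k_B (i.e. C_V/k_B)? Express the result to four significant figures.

Eᵢ/kT = 0, 4.34132.
Z = Σ gᵢe^(−Eᵢ/kT) = 3·e^(−0) + 5·e^(−4.34132) = 3.00000 + 0.0650967 = 3.06510.
⟨E⟩ = 0.00615903 eV, ⟨E²⟩ = 0.00178612 eV².
C_V/k_B = (⟨E²⟩ − ⟨E⟩²)/(kT)² = (0.00178612 − 0.0000379337)/0.00446224 = 0.3918.

0.3918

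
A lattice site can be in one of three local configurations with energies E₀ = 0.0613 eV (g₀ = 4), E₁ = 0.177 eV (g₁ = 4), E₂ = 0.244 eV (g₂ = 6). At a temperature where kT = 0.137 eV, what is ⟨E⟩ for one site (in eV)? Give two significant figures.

0.13 eV

Eᵢ/kT = 0.4474, 1.292, 1.781.
Z = Σ gᵢe^(−Eᵢ/kT) = 4·e^(−0.4474) + 4·e^(−1.292) + 6·e^(−1.781) = 2.557 + 1.099 + 1.011 = 4.667.
⟨E⟩ = Σ Eᵢ gᵢe^(−Eᵢ/kT) / Z = (0.0613·2.557 + 0.177·1.099 + 0.244·1.011) / 4.667 = 0.13 eV.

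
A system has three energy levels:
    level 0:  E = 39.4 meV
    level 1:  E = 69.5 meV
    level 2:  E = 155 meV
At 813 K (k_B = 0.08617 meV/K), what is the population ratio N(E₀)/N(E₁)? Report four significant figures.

1.537

k_BT = 0.08617 × 813 K = 70.0562 meV.
n₀/n₁ = exp[−(E₀−E₁)/kT] = exp(−(-30.1 meV)/(70.0562 meV)) = exp(0.429655) = 1.537.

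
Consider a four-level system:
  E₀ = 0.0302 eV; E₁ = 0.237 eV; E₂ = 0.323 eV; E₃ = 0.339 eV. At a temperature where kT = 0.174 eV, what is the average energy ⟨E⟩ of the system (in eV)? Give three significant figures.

0.132 eV

Eᵢ/kT = 0.17356, 1.3621, 1.8563, 1.9483.
Z = Σ e^(−Eᵢ/kT) = e^(−0.17356) + e^(−1.3621) + e^(−1.8563) + e^(−1.9483) = 0.84067 + 0.25612 + 0.15625 + 0.14252 = 1.3956.
⟨E⟩ = Σ Eᵢ e^(−Eᵢ/kT) / Z = (0.0302·0.84067 + 0.237·0.25612 + 0.323·0.15625 + 0.339·0.14252) / 1.3956 = 0.132 eV.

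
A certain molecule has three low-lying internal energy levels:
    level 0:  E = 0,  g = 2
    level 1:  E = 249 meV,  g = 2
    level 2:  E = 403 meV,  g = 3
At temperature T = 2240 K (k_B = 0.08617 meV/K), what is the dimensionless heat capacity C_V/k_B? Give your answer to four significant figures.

0.6094

k_BT = 0.08617 × 2240 K = 193.021 meV.
Eᵢ/kT = 0, 1.29002, 2.08786.
Z = Σ gᵢe^(−Eᵢ/kT) = 2·e^(−0) + 2·e^(−1.29002) + 3·e^(−2.08786) = 2.00000 + 0.550531 + 0.371856 = 2.92239.
⟨E⟩ = 98.1868 meV, ⟨E²⟩ = 32345.5 meV².
C_V/k_B = (⟨E²⟩ − ⟨E⟩²)/(kT)² = (32345.5 − 9640.65)/37257.1 = 0.6094.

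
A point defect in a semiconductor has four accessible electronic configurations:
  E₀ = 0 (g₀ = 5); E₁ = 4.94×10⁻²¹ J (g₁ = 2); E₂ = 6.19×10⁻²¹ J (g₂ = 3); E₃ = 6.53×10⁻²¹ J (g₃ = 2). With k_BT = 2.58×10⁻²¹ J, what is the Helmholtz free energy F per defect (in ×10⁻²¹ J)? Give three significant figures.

-4.50 ×10⁻²¹ J

Eᵢ/kT = 0, 1.9147, 2.3992, 2.5310.
Z = Σ gᵢe^(−Eᵢ/kT) = 5·e^(−0) + 2·e^(−1.9147) + 3·e^(−2.3992) + 2·e^(−2.5310) = 5.0000 + 0.29477 + 0.27237 + 0.15916 = 5.7263.
F = −kT ln Z = −2.58 × ln(5.7263) = −2.58 × 1.7451 = -4.50 ×10⁻²¹ J.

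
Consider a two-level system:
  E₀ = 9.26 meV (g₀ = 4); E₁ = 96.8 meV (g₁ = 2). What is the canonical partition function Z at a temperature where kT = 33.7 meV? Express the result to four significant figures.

Eᵢ/kT = 0.274777, 2.87240.
Z = Σ gᵢe^(−Eᵢ/kT) = 4·e^(−0.274777) + 2·e^(−2.87240) = 3.03897 + 0.113126 = 3.15210.

Z = 3.152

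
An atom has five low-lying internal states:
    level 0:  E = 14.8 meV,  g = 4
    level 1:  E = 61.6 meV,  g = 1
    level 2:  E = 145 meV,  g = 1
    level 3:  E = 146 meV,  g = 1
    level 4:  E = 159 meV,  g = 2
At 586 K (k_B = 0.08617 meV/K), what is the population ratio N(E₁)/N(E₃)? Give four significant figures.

k_BT = 0.08617 × 586 K = 50.4956 meV.
n₁/n₃ = (g₁/g₃) exp[−(E₁−E₃)/kT] = (1/1) × exp(−(-84.4 meV)/(50.4956 meV)) = (1/1) × exp(1.67143) = 5.320.

5.320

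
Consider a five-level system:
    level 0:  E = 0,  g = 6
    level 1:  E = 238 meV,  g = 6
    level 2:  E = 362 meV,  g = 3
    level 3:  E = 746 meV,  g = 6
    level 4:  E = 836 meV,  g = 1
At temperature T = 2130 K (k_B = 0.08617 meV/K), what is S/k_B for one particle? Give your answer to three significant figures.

2.52

k_BT = 0.08617 × 2130 K = 183.54 meV.
Eᵢ/kT = 0, 1.2967, 1.9723, 4.0645, 4.5549.
Z = Σ gᵢe^(−Eᵢ/kT) = 6·e^(−0) + 6·e^(−1.2967) + 3·e^(−1.9723) + 6·e^(−4.0645) + 1·e^(−4.5549) = 6.0000 + 1.6406 + 0.41741 + 0.10303 + 0.010516 = 8.1716.
⟨E⟩ = Σ EᵢPᵢ = 76.756 meV.
S/k_B = ln Z + ⟨E⟩/kT = ln(8.1716) + 76.756/183.54 = 2.1007 + 0.41820 = 2.52.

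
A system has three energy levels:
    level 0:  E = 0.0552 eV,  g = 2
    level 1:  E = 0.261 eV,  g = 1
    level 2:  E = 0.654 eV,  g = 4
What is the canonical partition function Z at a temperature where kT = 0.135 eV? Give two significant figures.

Eᵢ/kT = 0.4089, 1.933, 4.844.
Z = Σ gᵢe^(−Eᵢ/kT) = 2·e^(−0.4089) + 1·e^(−1.933) + 4·e^(−4.844) = 1.329 + 0.1447 + 0.03150 = 1.505.

Z = 1.5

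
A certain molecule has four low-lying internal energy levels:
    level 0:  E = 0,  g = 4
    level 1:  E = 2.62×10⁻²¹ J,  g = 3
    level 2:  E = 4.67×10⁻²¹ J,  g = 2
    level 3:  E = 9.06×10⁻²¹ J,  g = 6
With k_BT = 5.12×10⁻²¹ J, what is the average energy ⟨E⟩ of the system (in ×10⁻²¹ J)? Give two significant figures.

2.3 ×10⁻²¹ J

Eᵢ/kT = 0, 0.5117, 0.9121, 1.770.
Z = Σ gᵢe^(−Eᵢ/kT) = 4·e^(−0) + 3·e^(−0.5117) + 2·e^(−0.9121) + 6·e^(−1.770) = 4.000 + 1.798 + 0.8034 + 1.022 = 7.623.
⟨E⟩ = Σ Eᵢ gᵢe^(−Eᵢ/kT) / Z = (0·4.000 + 2.62·1.798 + 4.67·0.8034 + 9.06·1.022) / 7.623 = 2.3 ×10⁻²¹ J.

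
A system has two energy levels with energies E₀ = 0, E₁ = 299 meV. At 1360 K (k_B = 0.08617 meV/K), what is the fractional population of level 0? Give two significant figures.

k_BT = 0.08617 × 1360 K = 117.2 meV.
Eᵢ/kT = 0, 2.551.
Z = Σ e^(−Eᵢ/kT) = e^(−0) + e^(−2.551) = 1.000 + 0.07800 = 1.078.
P₀ = e^(−E₀/kT) / Z = 1.000/1.078 = 0.93.

0.93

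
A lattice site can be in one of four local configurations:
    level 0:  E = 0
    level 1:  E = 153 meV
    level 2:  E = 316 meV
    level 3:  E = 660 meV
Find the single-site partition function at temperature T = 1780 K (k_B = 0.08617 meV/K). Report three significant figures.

k_BT = 0.08617 × 1780 K = 153.38 meV.
Eᵢ/kT = 0, 0.99752, 2.0602, 4.3030.
Z = Σ e^(−Eᵢ/kT) = e^(−0) + e^(−0.99752) + e^(−2.0602) + e^(−4.3030) = 1.0000 + 0.36879 + 0.12743 + 0.013528 = 1.5097.

Z = 1.51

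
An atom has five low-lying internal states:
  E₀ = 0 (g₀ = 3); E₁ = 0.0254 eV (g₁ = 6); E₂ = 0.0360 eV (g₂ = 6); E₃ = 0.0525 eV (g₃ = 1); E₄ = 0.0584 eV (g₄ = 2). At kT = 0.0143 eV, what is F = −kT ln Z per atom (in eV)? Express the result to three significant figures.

-0.0217 eV

Eᵢ/kT = 0, 1.7762, 2.5175, 3.6713, 4.0839.
Z = Σ gᵢe^(−Eᵢ/kT) = 3·e^(−0) + 6·e^(−1.7762) + 6·e^(−2.5175) + 1·e^(−3.6713) + 2·e^(−4.0839) = 3.0000 + 1.0157 + 0.48397 + 0.025443 + 0.033683 = 4.5588.
F = −kT ln Z = −0.0143 × ln(4.5588) = −0.0143 × 1.5171 = -0.0217 eV.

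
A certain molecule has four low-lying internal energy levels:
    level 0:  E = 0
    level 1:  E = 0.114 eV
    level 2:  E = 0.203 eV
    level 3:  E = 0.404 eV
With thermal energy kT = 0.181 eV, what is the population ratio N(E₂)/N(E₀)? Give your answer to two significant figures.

0.33

n₂/n₀ = exp[−(E₂−E₀)/kT] = exp(−(0.203 eV)/(0.181 eV)) = exp(-1.122) = 0.33.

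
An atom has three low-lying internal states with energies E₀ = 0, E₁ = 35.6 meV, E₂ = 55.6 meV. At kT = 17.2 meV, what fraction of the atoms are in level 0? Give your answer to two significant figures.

0.86

Eᵢ/kT = 0, 2.070, 3.233.
Z = Σ e^(−Eᵢ/kT) = e^(−0) + e^(−2.070) + e^(−3.233) = 1.000 + 0.1262 + 0.03944 = 1.166.
P₀ = e^(−E₀/kT) / Z = 1.000/1.166 = 0.86.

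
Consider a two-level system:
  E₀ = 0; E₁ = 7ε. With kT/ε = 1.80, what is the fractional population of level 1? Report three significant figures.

0.0201

Eᵢ/kT = 0, 3.8889.
Z = Σ e^(−Eᵢ/kT) = e^(−0) + e^(−3.8889) = 1.0000 + 0.020468 = 1.0205.
P₁ = e^(−E₁/kT) / Z = 0.020468/1.0205 = 0.0201.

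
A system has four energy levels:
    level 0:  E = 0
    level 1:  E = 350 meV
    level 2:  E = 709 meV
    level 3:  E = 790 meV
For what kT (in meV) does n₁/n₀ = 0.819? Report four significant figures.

n₁/n₀ = exp[−(E₁−E₀)/kT] = 0.819.
⇒ (E₁−E₀)/kT = ln(1/0.819) = ln(1.22100) = 0.199670.
kT = 350 meV / 0.199670 = 1753 meV.

1753 meV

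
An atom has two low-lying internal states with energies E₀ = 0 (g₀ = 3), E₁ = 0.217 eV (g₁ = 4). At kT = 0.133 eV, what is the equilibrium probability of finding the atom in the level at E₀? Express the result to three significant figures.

0.793

Eᵢ/kT = 0, 1.6316.
Z = Σ gᵢe^(−Eᵢ/kT) = 3·e^(−0) + 4·e^(−1.6316) = 3.0000 + 0.78247 = 3.7825.
P₀ = g₀ e^(−E₀/kT) / Z = 3.0000/3.7825 = 0.793.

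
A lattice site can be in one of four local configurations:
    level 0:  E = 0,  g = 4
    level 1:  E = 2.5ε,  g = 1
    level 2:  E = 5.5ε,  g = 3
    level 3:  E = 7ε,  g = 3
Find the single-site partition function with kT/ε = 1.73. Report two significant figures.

Eᵢ/kT = 0, 1.445, 3.179, 4.046.
Z = Σ gᵢe^(−Eᵢ/kT) = 4·e^(−0) + 1·e^(−1.445) + 3·e^(−3.179) + 3·e^(−4.046) = 4.000 + 0.2357 + 0.1249 + 0.05248 = 4.413.

Z = 4.4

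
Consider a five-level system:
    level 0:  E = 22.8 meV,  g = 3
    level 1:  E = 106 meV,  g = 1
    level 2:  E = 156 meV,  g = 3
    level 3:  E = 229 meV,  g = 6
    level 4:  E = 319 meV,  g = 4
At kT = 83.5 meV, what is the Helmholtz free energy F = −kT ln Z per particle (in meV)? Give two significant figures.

-100 meV

Eᵢ/kT = 0.2731, 1.269, 1.868, 2.743, 3.820.
Z = Σ gᵢe^(−Eᵢ/kT) = 3·e^(−0.2731) + 1·e^(−1.269) + 3·e^(−1.868) + 6·e^(−2.743) + 4·e^(−3.820) = 2.283 + 0.2811 + 0.4633 + 0.3863 + 0.08771 = 3.501.
F = −kT ln Z = −83.5 × ln(3.501) = −83.5 × 1.253 = -100 meV.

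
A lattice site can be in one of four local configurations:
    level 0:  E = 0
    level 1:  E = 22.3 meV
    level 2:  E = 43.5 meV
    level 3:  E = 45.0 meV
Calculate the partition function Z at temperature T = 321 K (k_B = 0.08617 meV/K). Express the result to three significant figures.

Z = 1.85

k_BT = 0.08617 × 321 K = 27.661 meV.
Eᵢ/kT = 0, 0.80619, 1.5726, 1.6268.
Z = Σ e^(−Eᵢ/kT) = e^(−0) + e^(−0.80619) + e^(−1.5726) + e^(−1.6268) = 1.0000 + 0.44656 + 0.20750 + 0.19656 = 1.8506.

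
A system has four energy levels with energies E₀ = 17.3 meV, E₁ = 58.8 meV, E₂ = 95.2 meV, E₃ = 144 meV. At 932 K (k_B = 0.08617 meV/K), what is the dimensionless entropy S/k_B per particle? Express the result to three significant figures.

k_BT = 0.08617 × 932 K = 80.310 meV.
Eᵢ/kT = 0.21542, 0.73216, 1.1854, 1.7931.
Z = Σ e^(−Eᵢ/kT) = e^(−0.21542) + e^(−0.73216) + e^(−1.1854) + e^(−1.7931) = 0.80620 + 0.48087 + 0.30562 + 0.16644 = 1.7591.
⟨E⟩ = Σ EᵢPᵢ = 54.167 meV.
S/k_B = ln Z + ⟨E⟩/kT = ln(1.7591) + 54.167/80.310 = 0.56480 + 0.67447 = 1.24.

1.24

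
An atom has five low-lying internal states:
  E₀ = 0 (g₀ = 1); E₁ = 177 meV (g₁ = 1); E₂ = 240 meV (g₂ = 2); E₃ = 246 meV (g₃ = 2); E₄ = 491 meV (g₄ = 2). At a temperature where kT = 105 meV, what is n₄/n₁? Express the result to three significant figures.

n₄/n₁ = (g₄/g₁) exp[−(E₄−E₁)/kT] = (2/1) × exp(−(314 meV)/(105 meV)) = (2/1) × exp(-2.9905) = 0.101.

0.101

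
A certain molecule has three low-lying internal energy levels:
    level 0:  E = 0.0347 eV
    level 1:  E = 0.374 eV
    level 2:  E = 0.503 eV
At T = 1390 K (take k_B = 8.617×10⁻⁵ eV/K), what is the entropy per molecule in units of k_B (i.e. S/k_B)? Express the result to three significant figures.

0.303

k_BT = 8.617×10⁻⁵ × 1390 K = 0.11978 eV.
Eᵢ/kT = 0.28970, 3.1224, 4.1994.
Z = Σ e^(−Eᵢ/kT) = e^(−0.28970) + e^(−3.1224) + e^(−4.1994) = 0.74849 + 0.044051 + 0.015005 = 0.80755.
⟨E⟩ = Σ EᵢPᵢ = 0.061910 eV.
S/k_B = ln Z + ⟨E⟩/kT = ln(0.80755) + 0.061910/0.11978 = -0.21375 + 0.51686 = 0.303.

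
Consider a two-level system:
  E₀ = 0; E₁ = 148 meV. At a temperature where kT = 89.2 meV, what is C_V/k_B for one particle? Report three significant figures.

0.370

Eᵢ/kT = 0, 1.6592.
Z = Σ e^(−Eᵢ/kT) = e^(−0) + e^(−1.6592) = 1.0000 + 0.19029 = 1.1903.
⟨E⟩ = 23.660 meV, ⟨E²⟩ = 3501.7 meV².
C_V/k_B = (⟨E²⟩ − ⟨E⟩²)/(kT)² = (3501.7 − 559.80)/7956.6 = 0.370.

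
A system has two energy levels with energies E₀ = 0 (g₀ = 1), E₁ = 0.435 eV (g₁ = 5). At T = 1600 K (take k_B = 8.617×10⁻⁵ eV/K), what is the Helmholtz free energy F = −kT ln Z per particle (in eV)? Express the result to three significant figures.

-0.0266 eV

k_BT = 8.617×10⁻⁵ × 1600 K = 0.13787 eV.
Eᵢ/kT = 0, 3.1551.
Z = Σ gᵢe^(−Eᵢ/kT) = 1·e^(−0) + 5·e^(−3.1551) = 1.0000 + 0.21317 = 1.2132.
F = −kT ln Z = −0.13787 × ln(1.2132) = −0.13787 × 0.19326 = -0.0266 eV.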